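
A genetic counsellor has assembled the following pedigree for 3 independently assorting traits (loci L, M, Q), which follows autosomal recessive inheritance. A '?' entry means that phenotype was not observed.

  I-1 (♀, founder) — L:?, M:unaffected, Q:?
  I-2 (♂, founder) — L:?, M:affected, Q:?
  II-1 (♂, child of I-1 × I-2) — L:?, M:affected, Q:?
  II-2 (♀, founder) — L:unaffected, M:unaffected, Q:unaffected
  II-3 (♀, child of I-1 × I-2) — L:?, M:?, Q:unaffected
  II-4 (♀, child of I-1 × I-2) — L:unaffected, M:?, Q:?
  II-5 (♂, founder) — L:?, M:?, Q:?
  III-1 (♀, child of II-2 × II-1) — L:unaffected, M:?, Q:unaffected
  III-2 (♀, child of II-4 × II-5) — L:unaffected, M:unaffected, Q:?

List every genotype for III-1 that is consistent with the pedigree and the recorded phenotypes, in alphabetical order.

III-1 ∈ {LL Mm QQ, LL Mm Qq, LL mm QQ, LL mm Qq, Ll Mm QQ, Ll Mm Qq, Ll mm QQ, Ll mm Qq}

L/I-1 ? ·: LL|Ll|ll
L/I-2 ? ·: LL|Ll|ll
L/II-1 ? I-1×I-2: LL|Ll|ll
L/II-2 un ·: LL|Ll
L/II-3 ? I-1×I-2: LL|Ll|ll
L/II-4 un I-1×I-2: LL|Ll
L/II-5 ? ·: LL|Ll|ll
L/III-1 un II-2×II-1: LL|Ll
L/III-2 un II-4×II-5: LL|Ll
⇒ L over [I-1,I-2,II-1,II-2,II-3,II-4,II-5,III-1,III-2]: 667 consistent
M/I-1 un ·: Mm
M/I-2 aff ·: mm
M/II-1 aff I-1×I-2: mm
M/II-2 un ·: MM|Mm
M/II-3 ? I-1×I-2: Mm|mm
M/II-4 ? I-1×I-2: Mm|mm
M/II-5 ? ·: MM|Mm|mm
M/III-1 ? II-2×II-1: Mm|mm
M/III-2 un II-4×II-5: MM|Mm
⇒ M over [I-1,I-2,II-1,II-2,II-3,II-4,II-5,III-1,III-2]: 42 consistent
Q/I-1 ? ·: QQ|Qq|qq
Q/I-2 ? ·: QQ|Qq|qq
Q/II-1 ? I-1×I-2: QQ|Qq|qq
Q/II-2 un ·: QQ|Qq
Q/II-3 un I-1×I-2: QQ|Qq
Q/II-4 ? I-1×I-2: QQ|Qq|qq
Q/II-5 ? ·: QQ|Qq|qq
Q/III-1 un II-2×II-1: QQ|Qq
Q/III-2 ? II-4×II-5: QQ|Qq|qq
⇒ Q over [I-1,I-2,II-1,II-2,II-3,II-4,II-5,III-1,III-2]: 778 consistent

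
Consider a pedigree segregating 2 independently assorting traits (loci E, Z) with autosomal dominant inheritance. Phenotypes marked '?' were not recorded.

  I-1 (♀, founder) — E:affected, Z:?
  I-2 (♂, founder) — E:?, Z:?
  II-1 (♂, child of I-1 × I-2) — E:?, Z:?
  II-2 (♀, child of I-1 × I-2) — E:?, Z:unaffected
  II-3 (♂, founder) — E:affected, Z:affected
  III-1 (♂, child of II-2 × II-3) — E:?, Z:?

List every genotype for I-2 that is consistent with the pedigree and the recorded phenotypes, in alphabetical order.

I-2 ∈ {EE Zz, EE zz, Ee Zz, Ee zz, ee Zz, ee zz}

E/I-1 aff ·: Ee|EE
E/I-2 ? ·: ee|Ee|EE
E/II-1 ? I-1×I-2: ee|Ee|EE
E/II-2 ? I-1×I-2: ee|Ee|EE
E/II-3 aff ·: Ee|EE
E/III-1 ? II-2×II-3: ee|Ee|EE
⇒ E over [I-1,I-2,II-1,II-2,II-3,III-1]: 89 consistent
Z/I-1 ? ·: zz|Zz
Z/I-2 ? ·: zz|Zz
Z/II-1 ? I-1×I-2: zz|Zz|ZZ
Z/II-2 un I-1×I-2: zz
Z/II-3 aff ·: Zz|ZZ
Z/III-1 ? II-2×II-3: zz|Zz
⇒ Z over [I-1,I-2,II-1,II-2,II-3,III-1]: 24 consistent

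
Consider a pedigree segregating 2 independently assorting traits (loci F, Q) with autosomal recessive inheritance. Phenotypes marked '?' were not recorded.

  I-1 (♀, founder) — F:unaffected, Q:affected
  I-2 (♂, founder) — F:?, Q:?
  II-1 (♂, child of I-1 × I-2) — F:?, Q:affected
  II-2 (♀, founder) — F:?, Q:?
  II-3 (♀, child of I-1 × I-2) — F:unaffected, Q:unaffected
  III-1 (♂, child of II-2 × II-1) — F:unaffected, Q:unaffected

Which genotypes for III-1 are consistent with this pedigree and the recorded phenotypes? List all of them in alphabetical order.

III-1 ∈ {FF Qq, Ff Qq}

F/I-1 un ·: FF|Ff
F/I-2 ? ·: FF|Ff|ff
F/II-1 ? I-1×I-2: FF|Ff|ff
F/II-2 ? ·: FF|Ff|ff
F/II-3 un I-1×I-2: FF|Ff
F/III-1 un II-2×II-1: FF|Ff
⇒ F over [I-1,I-2,II-1,II-2,II-3,III-1]: 74 consistent
Q/I-1 aff ·: qq
Q/I-2 ? ·: Qq
Q/II-1 aff I-1×I-2: qq
Q/II-2 ? ·: QQ|Qq
Q/II-3 un I-1×I-2: Qq
Q/III-1 un II-2×II-1: Qq
⇒ Q over [I-1,I-2,II-1,II-2,II-3,III-1]: 2 consistent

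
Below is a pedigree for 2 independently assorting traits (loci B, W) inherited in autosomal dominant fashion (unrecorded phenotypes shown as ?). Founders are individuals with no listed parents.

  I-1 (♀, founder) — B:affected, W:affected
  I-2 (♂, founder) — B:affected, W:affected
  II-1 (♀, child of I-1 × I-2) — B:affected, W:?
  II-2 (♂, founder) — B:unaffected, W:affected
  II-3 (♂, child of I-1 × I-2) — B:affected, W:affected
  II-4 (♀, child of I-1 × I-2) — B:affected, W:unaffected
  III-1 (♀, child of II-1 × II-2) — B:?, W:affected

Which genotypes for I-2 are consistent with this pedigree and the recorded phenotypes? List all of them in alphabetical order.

I-2 ∈ {BB Ww, Bb Ww}

B/I-1 aff ·: Bb|BB
B/I-2 aff ·: Bb|BB
B/II-1 aff I-1×I-2: Bb|BB
B/II-2 un ·: bb
B/II-3 aff I-1×I-2: Bb|BB
B/II-4 aff I-1×I-2: Bb|BB
B/III-1 ? II-1×II-2: bb|Bb
⇒ B over [I-1,I-2,II-1,II-2,II-3,II-4,III-1]: 37 consistent
W/I-1 aff ·: Ww
W/I-2 aff ·: Ww
W/II-1 ? I-1×I-2: ww|Ww|WW
W/II-2 aff ·: Ww|WW
W/II-3 aff I-1×I-2: Ww|WW
W/II-4 un I-1×I-2: ww
W/III-1 aff II-1×II-2: Ww|WW
⇒ W over [I-1,I-2,II-1,II-2,II-3,II-4,III-1]: 18 consistent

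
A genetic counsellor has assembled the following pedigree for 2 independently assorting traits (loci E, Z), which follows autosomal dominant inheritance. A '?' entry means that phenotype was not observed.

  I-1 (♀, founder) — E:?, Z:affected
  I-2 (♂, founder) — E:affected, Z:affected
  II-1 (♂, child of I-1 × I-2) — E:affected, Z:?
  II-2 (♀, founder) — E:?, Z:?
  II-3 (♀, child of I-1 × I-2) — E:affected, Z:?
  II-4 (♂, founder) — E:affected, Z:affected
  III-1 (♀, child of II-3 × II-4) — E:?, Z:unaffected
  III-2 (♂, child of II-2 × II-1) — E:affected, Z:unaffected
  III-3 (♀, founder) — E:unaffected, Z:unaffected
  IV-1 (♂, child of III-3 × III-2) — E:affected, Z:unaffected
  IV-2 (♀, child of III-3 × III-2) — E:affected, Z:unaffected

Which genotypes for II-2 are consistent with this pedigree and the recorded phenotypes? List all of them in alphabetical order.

II-2 ∈ {EE Zz, EE zz, Ee Zz, Ee zz, ee Zz, ee zz}

E/I-1 ? ·: ee|Ee|EE
E/I-2 aff ·: Ee|EE
E/II-1 aff I-1×I-2: Ee|EE
E/II-2 ? ·: ee|Ee|EE
E/II-3 aff I-1×I-2: Ee|EE
E/II-4 aff ·: Ee|EE
E/III-1 ? II-3×II-4: ee|Ee|EE
E/III-2 aff II-2×II-1: Ee|EE
E/III-3 un ·: ee
E/IV-1 aff III-3×III-2: Ee
E/IV-2 aff III-3×III-2: Ee
⇒ E over [I-1,I-2,II-1,II-2,II-3,II-4,III-1,III-2,III-3,IV-1,IV-2]: 278 consistent
Z/I-1 aff ·: Zz|ZZ
Z/I-2 aff ·: Zz|ZZ
Z/II-1 ? I-1×I-2: zz|Zz
Z/II-2 ? ·: zz|Zz
Z/II-3 ? I-1×I-2: zz|Zz
Z/II-4 aff ·: Zz
Z/III-1 un II-3×II-4: zz
Z/III-2 un II-2×II-1: zz
Z/III-3 un ·: zz
Z/IV-1 un III-3×III-2: zz
Z/IV-2 un III-3×III-2: zz
⇒ Z over [I-1,I-2,II-1,II-2,II-3,II-4,III-1,III-2,III-3,IV-1,IV-2]: 12 consistent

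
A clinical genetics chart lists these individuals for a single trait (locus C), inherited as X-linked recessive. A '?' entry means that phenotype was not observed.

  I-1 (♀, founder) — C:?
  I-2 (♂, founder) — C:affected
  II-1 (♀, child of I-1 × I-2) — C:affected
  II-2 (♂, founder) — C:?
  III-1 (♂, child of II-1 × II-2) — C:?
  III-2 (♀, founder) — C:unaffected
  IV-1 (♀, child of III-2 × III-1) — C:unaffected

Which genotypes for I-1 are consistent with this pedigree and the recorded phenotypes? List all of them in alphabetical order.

I-1 ∈ {X^CX^c, X^cX^c}

C/I-1 ? ·: X^CX^c|X^cX^c
C/I-2 aff ·: X^cY
C/II-1 aff I-1×I-2: X^cX^c
C/II-2 ? ·: X^CY|X^cY
C/III-1 ? II-1×II-2: X^cY
C/III-2 un ·: X^CX^C|X^CX^c
C/IV-1 un III-2×III-1: X^CX^c
⇒ C over [I-1,I-2,II-1,II-2,III-1,III-2,IV-1]: 8 consistent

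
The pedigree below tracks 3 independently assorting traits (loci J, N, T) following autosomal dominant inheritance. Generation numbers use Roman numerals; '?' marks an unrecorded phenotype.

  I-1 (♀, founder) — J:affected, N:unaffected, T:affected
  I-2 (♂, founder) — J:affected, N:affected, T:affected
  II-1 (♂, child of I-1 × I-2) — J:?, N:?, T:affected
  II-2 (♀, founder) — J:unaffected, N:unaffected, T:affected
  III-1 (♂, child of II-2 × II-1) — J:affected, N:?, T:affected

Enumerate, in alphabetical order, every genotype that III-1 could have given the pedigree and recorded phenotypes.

III-1 ∈ {Jj Nn TT, Jj Nn Tt, Jj nn TT, Jj nn Tt}

J/I-1 aff ·: Jj|JJ
J/I-2 aff ·: Jj|JJ
J/II-1 ? I-1×I-2: Jj|JJ
J/II-2 un ·: jj
J/III-1 aff II-2×II-1: Jj
⇒ J over [I-1,I-2,II-1,II-2,III-1]: 7 consistent
N/I-1 un ·: nn
N/I-2 aff ·: Nn|NN
N/II-1 ? I-1×I-2: nn|Nn
N/II-2 un ·: nn
N/III-1 ? II-2×II-1: nn|Nn
⇒ N over [I-1,I-2,II-1,II-2,III-1]: 5 consistent
T/I-1 aff ·: Tt|TT
T/I-2 aff ·: Tt|TT
T/II-1 aff I-1×I-2: Tt|TT
T/II-2 aff ·: Tt|TT
T/III-1 aff II-2×II-1: Tt|TT
⇒ T over [I-1,I-2,II-1,II-2,III-1]: 24 consistent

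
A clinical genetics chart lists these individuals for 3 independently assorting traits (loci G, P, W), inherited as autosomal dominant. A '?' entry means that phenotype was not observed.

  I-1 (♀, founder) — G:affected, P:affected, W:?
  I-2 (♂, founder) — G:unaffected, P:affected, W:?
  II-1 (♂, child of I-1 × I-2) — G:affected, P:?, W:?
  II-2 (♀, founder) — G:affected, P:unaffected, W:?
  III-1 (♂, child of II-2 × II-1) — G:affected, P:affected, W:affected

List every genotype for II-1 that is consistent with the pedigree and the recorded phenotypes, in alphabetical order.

II-1 ∈ {Gg PP WW, Gg PP Ww, Gg PP ww, Gg Pp WW, Gg Pp Ww, Gg Pp ww}

G/I-1 aff ·: Gg|GG
G/I-2 un ·: gg
G/II-1 aff I-1×I-2: Gg
G/II-2 aff ·: Gg|GG
G/III-1 aff II-2×II-1: Gg|GG
⇒ G over [I-1,I-2,II-1,II-2,III-1]: 8 consistent
P/I-1 aff ·: Pp|PP
P/I-2 aff ·: Pp|PP
P/II-1 ? I-1×I-2: Pp|PP
P/II-2 un ·: pp
P/III-1 aff II-2×II-1: Pp
⇒ P over [I-1,I-2,II-1,II-2,III-1]: 7 consistent
W/I-1 ? ·: ww|Ww|WW
W/I-2 ? ·: ww|Ww|WW
W/II-1 ? I-1×I-2: ww|Ww|WW
W/II-2 ? ·: ww|Ww|WW
W/III-1 aff II-2×II-1: Ww|WW
⇒ W over [I-1,I-2,II-1,II-2,III-1]: 59 consistent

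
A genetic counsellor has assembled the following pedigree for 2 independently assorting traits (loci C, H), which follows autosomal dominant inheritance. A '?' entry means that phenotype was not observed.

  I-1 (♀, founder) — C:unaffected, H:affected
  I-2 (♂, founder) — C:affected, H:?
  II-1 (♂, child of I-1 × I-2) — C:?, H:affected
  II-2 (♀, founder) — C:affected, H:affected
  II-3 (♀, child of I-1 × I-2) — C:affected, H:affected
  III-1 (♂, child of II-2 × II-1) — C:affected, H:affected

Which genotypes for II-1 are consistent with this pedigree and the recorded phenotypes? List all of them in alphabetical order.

C/I-1 un ·: cc
C/I-2 aff ·: Cc|CC
C/II-1 ? I-1×I-2: cc|Cc
C/II-2 aff ·: Cc|CC
C/II-3 aff I-1×I-2: Cc
C/III-1 aff II-2×II-1: Cc|CC
⇒ C over [I-1,I-2,II-1,II-2,II-3,III-1]: 10 consistent
H/I-1 aff ·: Hh|HH
H/I-2 ? ·: hh|Hh|HH
H/II-1 aff I-1×I-2: Hh|HH
H/II-2 aff ·: Hh|HH
H/II-3 aff I-1×I-2: Hh|HH
H/III-1 aff II-2×II-1: Hh|HH
⇒ H over [I-1,I-2,II-1,II-2,II-3,III-1]: 53 consistent

II-1 ∈ {Cc HH, Cc Hh, cc HH, cc Hh}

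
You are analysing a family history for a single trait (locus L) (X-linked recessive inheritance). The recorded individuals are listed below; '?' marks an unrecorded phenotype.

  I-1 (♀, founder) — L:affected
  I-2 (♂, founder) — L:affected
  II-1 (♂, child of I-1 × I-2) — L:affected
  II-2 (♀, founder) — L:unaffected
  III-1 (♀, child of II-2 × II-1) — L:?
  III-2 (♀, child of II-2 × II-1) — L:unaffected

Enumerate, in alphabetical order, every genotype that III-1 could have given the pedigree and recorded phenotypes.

L/I-1 aff ·: X^lX^l
L/I-2 aff ·: X^lY
L/II-1 aff I-1×I-2: X^lY
L/II-2 un ·: X^LX^L|X^LX^l
L/III-1 ? II-2×II-1: X^LX^l|X^lX^l
L/III-2 un II-2×II-1: X^LX^l
⇒ L over [I-1,I-2,II-1,II-2,III-1,III-2]: 3 consistent

III-1 ∈ {X^LX^l, X^lX^l}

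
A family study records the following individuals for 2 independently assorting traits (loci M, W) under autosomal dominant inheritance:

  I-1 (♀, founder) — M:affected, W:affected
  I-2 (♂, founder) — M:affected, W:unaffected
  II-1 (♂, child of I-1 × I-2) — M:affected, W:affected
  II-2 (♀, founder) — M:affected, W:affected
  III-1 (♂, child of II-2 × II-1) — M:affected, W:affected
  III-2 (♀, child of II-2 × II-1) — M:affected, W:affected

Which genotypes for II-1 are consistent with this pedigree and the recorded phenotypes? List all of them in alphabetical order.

M/I-1 aff ·: Mm|MM
M/I-2 aff ·: Mm|MM
M/II-1 aff I-1×I-2: Mm|MM
M/II-2 aff ·: Mm|MM
M/III-1 aff II-2×II-1: Mm|MM
M/III-2 aff II-2×II-1: Mm|MM
⇒ M over [I-1,I-2,II-1,II-2,III-1,III-2]: 44 consistent
W/I-1 aff ·: Ww|WW
W/I-2 un ·: ww
W/II-1 aff I-1×I-2: Ww
W/II-2 aff ·: Ww|WW
W/III-1 aff II-2×II-1: Ww|WW
W/III-2 aff II-2×II-1: Ww|WW
⇒ W over [I-1,I-2,II-1,II-2,III-1,III-2]: 16 consistent

II-1 ∈ {MM Ww, Mm Ww}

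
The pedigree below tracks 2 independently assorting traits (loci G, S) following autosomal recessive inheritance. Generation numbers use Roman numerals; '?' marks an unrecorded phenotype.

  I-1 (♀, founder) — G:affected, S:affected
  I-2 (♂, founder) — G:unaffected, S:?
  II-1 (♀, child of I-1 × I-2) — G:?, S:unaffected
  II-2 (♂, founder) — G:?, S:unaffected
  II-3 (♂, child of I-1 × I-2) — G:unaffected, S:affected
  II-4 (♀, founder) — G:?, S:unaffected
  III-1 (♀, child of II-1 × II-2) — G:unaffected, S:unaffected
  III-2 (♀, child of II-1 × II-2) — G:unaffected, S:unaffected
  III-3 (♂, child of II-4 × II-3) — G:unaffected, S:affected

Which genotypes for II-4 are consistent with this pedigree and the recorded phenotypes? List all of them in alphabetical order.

G/I-1 aff ·: gg
G/I-2 un ·: GG|Gg
G/II-1 ? I-1×I-2: Gg|gg
G/II-2 ? ·: GG|Gg|gg
G/II-3 un I-1×I-2: Gg
G/II-4 ? ·: GG|Gg|gg
G/III-1 un II-1×II-2: GG|Gg
G/III-2 un II-1×II-2: GG|Gg
G/III-3 un II-4×II-3: GG|Gg
⇒ G over [I-1,I-2,II-1,II-2,II-3,II-4,III-1,III-2,III-3]: 100 consistent
S/I-1 aff ·: ss
S/I-2 ? ·: Ss
S/II-1 un I-1×I-2: Ss
S/II-2 un ·: SS|Ss
S/II-3 aff I-1×I-2: ss
S/II-4 un ·: Ss
S/III-1 un II-1×II-2: SS|Ss
S/III-2 un II-1×II-2: SS|Ss
S/III-3 aff II-4×II-3: ss
⇒ S over [I-1,I-2,II-1,II-2,II-3,II-4,III-1,III-2,III-3]: 8 consistent

II-4 ∈ {GG Ss, Gg Ss, gg Ss}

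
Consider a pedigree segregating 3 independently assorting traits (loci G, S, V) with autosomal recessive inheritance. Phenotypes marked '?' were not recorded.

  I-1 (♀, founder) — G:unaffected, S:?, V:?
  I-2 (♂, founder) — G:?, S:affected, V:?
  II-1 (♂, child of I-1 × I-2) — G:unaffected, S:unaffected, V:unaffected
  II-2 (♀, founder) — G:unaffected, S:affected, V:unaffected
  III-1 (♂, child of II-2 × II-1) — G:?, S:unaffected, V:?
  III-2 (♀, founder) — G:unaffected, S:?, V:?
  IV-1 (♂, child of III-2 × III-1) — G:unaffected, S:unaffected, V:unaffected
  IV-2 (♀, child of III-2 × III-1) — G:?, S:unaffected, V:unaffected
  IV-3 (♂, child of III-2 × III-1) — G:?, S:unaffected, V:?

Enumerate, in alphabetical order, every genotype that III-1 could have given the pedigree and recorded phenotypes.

III-1 ∈ {GG Ss VV, GG Ss Vv, GG Ss vv, Gg Ss VV, Gg Ss Vv, Gg Ss vv, gg Ss VV, gg Ss Vv, gg Ss vv}

G/I-1 un ·: GG|Gg
G/I-2 ? ·: GG|Gg|gg
G/II-1 un I-1×I-2: GG|Gg
G/II-2 un ·: GG|Gg
G/III-1 ? II-2×II-1: GG|Gg|gg
G/III-2 un ·: GG|Gg
G/IV-1 un III-2×III-1: GG|Gg
G/IV-2 ? III-2×III-1: GG|Gg|gg
G/IV-3 ? III-2×III-1: GG|Gg|gg
⇒ G over [I-1,I-2,II-1,II-2,III-1,III-2,IV-1,IV-2,IV-3]: 551 consistent
S/I-1 ? ·: SS|Ss
S/I-2 aff ·: ss
S/II-1 un I-1×I-2: Ss
S/II-2 aff ·: ss
S/III-1 un II-2×II-1: Ss
S/III-2 ? ·: SS|Ss|ss
S/IV-1 un III-2×III-1: SS|Ss
S/IV-2 un III-2×III-1: SS|Ss
S/IV-3 un III-2×III-1: SS|Ss
⇒ S over [I-1,I-2,II-1,II-2,III-1,III-2,IV-1,IV-2,IV-3]: 34 consistent
V/I-1 ? ·: VV|Vv|vv
V/I-2 ? ·: VV|Vv|vv
V/II-1 un I-1×I-2: VV|Vv
V/II-2 un ·: VV|Vv
V/III-1 ? II-2×II-1: VV|Vv|vv
V/III-2 ? ·: VV|Vv|vv
V/IV-1 un III-2×III-1: VV|Vv
V/IV-2 un III-2×III-1: VV|Vv
V/IV-3 ? III-2×III-1: VV|Vv|vv
⇒ V over [I-1,I-2,II-1,II-2,III-1,III-2,IV-1,IV-2,IV-3]: 637 consistent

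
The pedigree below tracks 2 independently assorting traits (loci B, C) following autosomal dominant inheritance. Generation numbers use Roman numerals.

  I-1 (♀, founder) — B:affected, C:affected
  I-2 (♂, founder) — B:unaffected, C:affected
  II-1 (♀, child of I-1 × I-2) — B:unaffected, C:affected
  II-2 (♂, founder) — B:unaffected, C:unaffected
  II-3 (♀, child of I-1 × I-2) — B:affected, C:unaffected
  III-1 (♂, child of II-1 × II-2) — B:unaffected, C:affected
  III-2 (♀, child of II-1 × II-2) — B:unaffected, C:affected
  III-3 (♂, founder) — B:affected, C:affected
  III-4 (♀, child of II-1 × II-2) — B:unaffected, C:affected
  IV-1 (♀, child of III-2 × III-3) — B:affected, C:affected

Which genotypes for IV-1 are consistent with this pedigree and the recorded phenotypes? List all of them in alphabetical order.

B/I-1 aff ·: Bb
B/I-2 un ·: bb
B/II-1 un I-1×I-2: bb
B/II-2 un ·: bb
B/II-3 aff I-1×I-2: Bb
B/III-1 un II-1×II-2: bb
B/III-2 un II-1×II-2: bb
B/III-3 aff ·: Bb|BB
B/III-4 un II-1×II-2: bb
B/IV-1 aff III-2×III-3: Bb
⇒ B over [I-1,I-2,II-1,II-2,II-3,III-1,III-2,III-3,III-4,IV-1]: 2 consistent
C/I-1 aff ·: Cc
C/I-2 aff ·: Cc
C/II-1 aff I-1×I-2: Cc|CC
C/II-2 un ·: cc
C/II-3 un I-1×I-2: cc
C/III-1 aff II-1×II-2: Cc
C/III-2 aff II-1×II-2: Cc
C/III-3 aff ·: Cc|CC
C/III-4 aff II-1×II-2: Cc
C/IV-1 aff III-2×III-3: Cc|CC
⇒ C over [I-1,I-2,II-1,II-2,II-3,III-1,III-2,III-3,III-4,IV-1]: 8 consistent

IV-1 ∈ {Bb CC, Bb Cc}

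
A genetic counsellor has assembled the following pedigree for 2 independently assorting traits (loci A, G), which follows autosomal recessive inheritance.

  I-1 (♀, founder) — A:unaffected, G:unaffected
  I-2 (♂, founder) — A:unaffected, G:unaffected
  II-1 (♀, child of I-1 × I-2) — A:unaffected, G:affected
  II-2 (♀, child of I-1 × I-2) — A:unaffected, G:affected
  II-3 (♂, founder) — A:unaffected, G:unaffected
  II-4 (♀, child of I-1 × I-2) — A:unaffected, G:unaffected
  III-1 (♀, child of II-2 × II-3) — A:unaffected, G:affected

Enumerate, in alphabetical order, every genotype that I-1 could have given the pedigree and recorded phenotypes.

A/I-1 un ·: AA|Aa
A/I-2 un ·: AA|Aa
A/II-1 un I-1×I-2: AA|Aa
A/II-2 un I-1×I-2: AA|Aa
A/II-3 un ·: AA|Aa
A/II-4 un I-1×I-2: AA|Aa
A/III-1 un II-2×II-3: AA|Aa
⇒ A over [I-1,I-2,II-1,II-2,II-3,II-4,III-1]: 87 consistent
G/I-1 un ·: Gg
G/I-2 un ·: Gg
G/II-1 aff I-1×I-2: gg
G/II-2 aff I-1×I-2: gg
G/II-3 un ·: Gg
G/II-4 un I-1×I-2: GG|Gg
G/III-1 aff II-2×II-3: gg
⇒ G over [I-1,I-2,II-1,II-2,II-3,II-4,III-1]: 2 consistent

I-1 ∈ {AA Gg, Aa Gg}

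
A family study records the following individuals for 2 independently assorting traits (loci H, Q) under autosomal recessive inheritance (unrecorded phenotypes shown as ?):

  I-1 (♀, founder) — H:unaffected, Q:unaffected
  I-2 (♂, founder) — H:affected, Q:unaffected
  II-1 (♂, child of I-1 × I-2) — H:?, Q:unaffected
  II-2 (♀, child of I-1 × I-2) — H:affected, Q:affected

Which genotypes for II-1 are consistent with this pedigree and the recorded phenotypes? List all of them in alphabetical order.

H/I-1 un ·: Hh
H/I-2 aff ·: hh
H/II-1 ? I-1×I-2: Hh|hh
H/II-2 aff I-1×I-2: hh
⇒ H over [I-1,I-2,II-1,II-2]: 2 consistent
Q/I-1 un ·: Qq
Q/I-2 un ·: Qq
Q/II-1 un I-1×I-2: QQ|Qq
Q/II-2 aff I-1×I-2: qq
⇒ Q over [I-1,I-2,II-1,II-2]: 2 consistent

II-1 ∈ {Hh QQ, Hh Qq, hh QQ, hh Qq}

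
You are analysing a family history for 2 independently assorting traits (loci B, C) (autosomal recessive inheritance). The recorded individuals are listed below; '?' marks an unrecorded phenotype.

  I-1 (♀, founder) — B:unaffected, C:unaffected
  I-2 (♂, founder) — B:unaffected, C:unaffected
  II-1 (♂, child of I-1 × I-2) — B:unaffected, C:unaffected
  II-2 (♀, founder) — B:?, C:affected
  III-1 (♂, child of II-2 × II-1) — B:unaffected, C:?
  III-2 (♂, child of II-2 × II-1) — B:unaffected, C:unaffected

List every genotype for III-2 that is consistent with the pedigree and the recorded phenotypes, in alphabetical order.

B/I-1 un ·: BB|Bb
B/I-2 un ·: BB|Bb
B/II-1 un I-1×I-2: BB|Bb
B/II-2 ? ·: BB|Bb|bb
B/III-1 un II-2×II-1: BB|Bb
B/III-2 un II-2×II-1: BB|Bb
⇒ B over [I-1,I-2,II-1,II-2,III-1,III-2]: 51 consistent
C/I-1 un ·: CC|Cc
C/I-2 un ·: CC|Cc
C/II-1 un I-1×I-2: CC|Cc
C/II-2 aff ·: cc
C/III-1 ? II-2×II-1: Cc|cc
C/III-2 un II-2×II-1: Cc
⇒ C over [I-1,I-2,II-1,II-2,III-1,III-2]: 10 consistent

III-2 ∈ {BB Cc, Bb Cc}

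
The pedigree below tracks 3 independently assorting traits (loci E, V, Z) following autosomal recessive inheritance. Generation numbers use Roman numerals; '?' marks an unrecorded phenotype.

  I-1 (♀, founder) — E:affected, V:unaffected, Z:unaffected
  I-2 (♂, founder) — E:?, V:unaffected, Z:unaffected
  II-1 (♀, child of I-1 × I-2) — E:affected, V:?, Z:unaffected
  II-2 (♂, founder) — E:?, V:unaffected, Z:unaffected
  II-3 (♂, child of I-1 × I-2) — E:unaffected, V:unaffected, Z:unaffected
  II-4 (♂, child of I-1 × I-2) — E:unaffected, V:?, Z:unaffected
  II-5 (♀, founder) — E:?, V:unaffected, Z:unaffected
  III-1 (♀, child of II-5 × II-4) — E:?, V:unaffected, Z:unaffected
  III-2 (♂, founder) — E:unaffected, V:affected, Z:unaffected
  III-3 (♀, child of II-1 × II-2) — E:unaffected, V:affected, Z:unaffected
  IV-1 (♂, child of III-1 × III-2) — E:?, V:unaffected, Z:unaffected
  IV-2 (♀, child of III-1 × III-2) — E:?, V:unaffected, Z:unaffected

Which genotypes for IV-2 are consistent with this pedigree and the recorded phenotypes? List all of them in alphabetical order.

IV-2 ∈ {EE Vv ZZ, EE Vv Zz, Ee Vv ZZ, Ee Vv Zz, ee Vv ZZ, ee Vv Zz}

E/I-1 aff ·: ee
E/I-2 ? ·: Ee
E/II-1 aff I-1×I-2: ee
E/II-2 ? ·: EE|Ee
E/II-3 un I-1×I-2: Ee
E/II-4 un I-1×I-2: Ee
E/II-5 ? ·: EE|Ee|ee
E/III-1 ? II-5×II-4: EE|Ee|ee
E/III-2 un ·: EE|Ee
E/III-3 un II-1×II-2: Ee
E/IV-1 ? III-1×III-2: EE|Ee|ee
E/IV-2 ? III-1×III-2: EE|Ee|ee
⇒ E over [I-1,I-2,II-1,II-2,II-3,II-4,II-5,III-1,III-2,III-3,IV-1,IV-2]: 118 consistent
V/I-1 un ·: VV|Vv
V/I-2 un ·: VV|Vv
V/II-1 ? I-1×I-2: Vv|vv
V/II-2 un ·: Vv
V/II-3 un I-1×I-2: VV|Vv
V/II-4 ? I-1×I-2: VV|Vv|vv
V/II-5 un ·: VV|Vv
V/III-1 un II-5×II-4: VV|Vv
V/III-2 aff ·: vv
V/III-3 aff II-1×II-2: vv
V/IV-1 un III-1×III-2: Vv
V/IV-2 un III-1×III-2: Vv
⇒ V over [I-1,I-2,II-1,II-2,II-3,II-4,II-5,III-1,III-2,III-3,IV-1,IV-2]: 64 consistent
Z/I-1 un ·: ZZ|Zz
Z/I-2 un ·: ZZ|Zz
Z/II-1 un I-1×I-2: ZZ|Zz
Z/II-2 un ·: ZZ|Zz
Z/II-3 un I-1×I-2: ZZ|Zz
Z/II-4 un I-1×I-2: ZZ|Zz
Z/II-5 un ·: ZZ|Zz
Z/III-1 un II-5×II-4: ZZ|Zz
Z/III-2 un ·: ZZ|Zz
Z/III-3 un II-1×II-2: ZZ|Zz
Z/IV-1 un III-1×III-2: ZZ|Zz
Z/IV-2 un III-1×III-2: ZZ|Zz
⇒ Z over [I-1,I-2,II-1,II-2,II-3,II-4,II-5,III-1,III-2,III-3,IV-1,IV-2]: 1902 consistent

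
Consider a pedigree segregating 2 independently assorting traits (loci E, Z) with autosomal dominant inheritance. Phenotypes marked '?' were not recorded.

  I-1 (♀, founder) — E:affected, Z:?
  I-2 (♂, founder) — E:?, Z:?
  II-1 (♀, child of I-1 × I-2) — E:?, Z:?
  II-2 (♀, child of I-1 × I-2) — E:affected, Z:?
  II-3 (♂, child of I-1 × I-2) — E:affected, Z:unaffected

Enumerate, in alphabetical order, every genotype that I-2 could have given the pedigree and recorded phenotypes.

E/I-1 aff ·: Ee|EE
E/I-2 ? ·: ee|Ee|EE
E/II-1 ? I-1×I-2: ee|Ee|EE
E/II-2 aff I-1×I-2: Ee|EE
E/II-3 aff I-1×I-2: Ee|EE
⇒ E over [I-1,I-2,II-1,II-2,II-3]: 32 consistent
Z/I-1 ? ·: zz|Zz
Z/I-2 ? ·: zz|Zz
Z/II-1 ? I-1×I-2: zz|Zz|ZZ
Z/II-2 ? I-1×I-2: zz|Zz|ZZ
Z/II-3 un I-1×I-2: zz
⇒ Z over [I-1,I-2,II-1,II-2,II-3]: 18 consistent

I-2 ∈ {EE Zz, EE zz, Ee Zz, Ee zz, ee Zz, ee zz}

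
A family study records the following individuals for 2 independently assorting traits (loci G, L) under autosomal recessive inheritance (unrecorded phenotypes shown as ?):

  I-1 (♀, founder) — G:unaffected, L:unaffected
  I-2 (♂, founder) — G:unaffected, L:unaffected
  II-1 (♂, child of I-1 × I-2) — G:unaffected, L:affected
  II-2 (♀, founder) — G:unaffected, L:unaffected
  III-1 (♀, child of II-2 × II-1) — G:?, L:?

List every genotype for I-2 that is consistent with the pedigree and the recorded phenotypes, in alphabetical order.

G/I-1 un ·: GG|Gg
G/I-2 un ·: GG|Gg
G/II-1 un I-1×I-2: GG|Gg
G/II-2 un ·: GG|Gg
G/III-1 ? II-2×II-1: GG|Gg|gg
⇒ G over [I-1,I-2,II-1,II-2,III-1]: 27 consistent
L/I-1 un ·: Ll
L/I-2 un ·: Ll
L/II-1 aff I-1×I-2: ll
L/II-2 un ·: LL|Ll
L/III-1 ? II-2×II-1: Ll|ll
⇒ L over [I-1,I-2,II-1,II-2,III-1]: 3 consistent

I-2 ∈ {GG Ll, Gg Ll}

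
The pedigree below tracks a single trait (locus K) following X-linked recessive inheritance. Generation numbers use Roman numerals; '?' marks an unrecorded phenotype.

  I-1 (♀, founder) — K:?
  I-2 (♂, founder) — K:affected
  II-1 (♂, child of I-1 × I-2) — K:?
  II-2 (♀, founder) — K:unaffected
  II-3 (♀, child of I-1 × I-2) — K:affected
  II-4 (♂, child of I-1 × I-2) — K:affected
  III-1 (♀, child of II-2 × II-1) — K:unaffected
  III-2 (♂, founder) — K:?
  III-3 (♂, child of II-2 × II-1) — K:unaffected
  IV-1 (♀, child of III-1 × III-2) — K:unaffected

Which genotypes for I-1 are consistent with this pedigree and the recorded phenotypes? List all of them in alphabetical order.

K/I-1 ? ·: X^KX^k|X^kX^k
K/I-2 aff ·: X^kY
K/II-1 ? I-1×I-2: X^KY|X^kY
K/II-2 un ·: X^KX^K|X^KX^k
K/II-3 aff I-1×I-2: X^kX^k
K/II-4 aff I-1×I-2: X^kY
K/III-1 un II-2×II-1: X^KX^K|X^KX^k
K/III-2 ? ·: X^KY|X^kY
K/III-3 un II-2×II-1: X^KY
K/IV-1 un III-1×III-2: X^KX^K|X^KX^k
⇒ K over [I-1,I-2,II-1,II-2,II-3,II-4,III-1,III-2,III-3,IV-1]: 19 consistent

I-1 ∈ {X^KX^k, X^kX^k}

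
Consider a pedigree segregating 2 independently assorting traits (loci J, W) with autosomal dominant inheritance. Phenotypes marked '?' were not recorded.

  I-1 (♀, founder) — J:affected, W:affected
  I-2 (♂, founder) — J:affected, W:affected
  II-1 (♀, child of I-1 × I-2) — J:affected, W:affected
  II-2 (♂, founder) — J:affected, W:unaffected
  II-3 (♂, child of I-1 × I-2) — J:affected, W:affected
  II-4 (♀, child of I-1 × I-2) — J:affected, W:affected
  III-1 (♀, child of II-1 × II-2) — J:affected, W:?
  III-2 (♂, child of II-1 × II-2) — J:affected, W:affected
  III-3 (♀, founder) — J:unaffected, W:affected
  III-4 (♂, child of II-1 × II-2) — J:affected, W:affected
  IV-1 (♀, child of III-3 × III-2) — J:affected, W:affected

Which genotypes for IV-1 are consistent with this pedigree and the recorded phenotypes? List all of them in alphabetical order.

J/I-1 aff ·: Jj|JJ
J/I-2 aff ·: Jj|JJ
J/II-1 aff I-1×I-2: Jj|JJ
J/II-2 aff ·: Jj|JJ
J/II-3 aff I-1×I-2: Jj|JJ
J/II-4 aff I-1×I-2: Jj|JJ
J/III-1 aff II-1×II-2: Jj|JJ
J/III-2 aff II-1×II-2: Jj|JJ
J/III-3 un ·: jj
J/III-4 aff II-1×II-2: Jj|JJ
J/IV-1 aff III-3×III-2: Jj
⇒ J over [I-1,I-2,II-1,II-2,II-3,II-4,III-1,III-2,III-3,III-4,IV-1]: 309 consistent
W/I-1 aff ·: Ww|WW
W/I-2 aff ·: Ww|WW
W/II-1 aff I-1×I-2: Ww|WW
W/II-2 un ·: ww
W/II-3 aff I-1×I-2: Ww|WW
W/II-4 aff I-1×I-2: Ww|WW
W/III-1 ? II-1×II-2: ww|Ww
W/III-2 aff II-1×II-2: Ww
W/III-3 aff ·: Ww|WW
W/III-4 aff II-1×II-2: Ww
W/IV-1 aff III-3×III-2: Ww|WW
⇒ W over [I-1,I-2,II-1,II-2,II-3,II-4,III-1,III-2,III-3,III-4,IV-1]: 148 consistent

IV-1 ∈ {Jj WW, Jj Ww}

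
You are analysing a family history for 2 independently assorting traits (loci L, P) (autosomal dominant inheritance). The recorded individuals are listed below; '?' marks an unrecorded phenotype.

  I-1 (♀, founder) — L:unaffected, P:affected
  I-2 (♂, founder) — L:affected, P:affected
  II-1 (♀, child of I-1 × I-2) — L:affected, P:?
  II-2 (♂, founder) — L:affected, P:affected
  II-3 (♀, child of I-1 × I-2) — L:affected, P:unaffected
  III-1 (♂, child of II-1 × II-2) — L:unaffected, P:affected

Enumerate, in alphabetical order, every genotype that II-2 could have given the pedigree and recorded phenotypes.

L/I-1 un ·: ll
L/I-2 aff ·: Ll|LL
L/II-1 aff I-1×I-2: Ll
L/II-2 aff ·: Ll
L/II-3 aff I-1×I-2: Ll
L/III-1 un II-1×II-2: ll
⇒ L over [I-1,I-2,II-1,II-2,II-3,III-1]: 2 consistent
P/I-1 aff ·: Pp
P/I-2 aff ·: Pp
P/II-1 ? I-1×I-2: pp|Pp|PP
P/II-2 aff ·: Pp|PP
P/II-3 un I-1×I-2: pp
P/III-1 aff II-1×II-2: Pp|PP
⇒ P over [I-1,I-2,II-1,II-2,II-3,III-1]: 9 consistent

II-2 ∈ {Ll PP, Ll Pp}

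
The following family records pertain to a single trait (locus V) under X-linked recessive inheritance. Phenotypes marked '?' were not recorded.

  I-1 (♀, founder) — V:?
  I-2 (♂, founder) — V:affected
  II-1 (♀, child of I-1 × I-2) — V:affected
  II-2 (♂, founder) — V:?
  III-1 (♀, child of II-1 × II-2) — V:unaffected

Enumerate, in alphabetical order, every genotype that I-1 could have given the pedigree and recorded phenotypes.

V/I-1 ? ·: X^VX^v|X^vX^v
V/I-2 aff ·: X^vY
V/II-1 aff I-1×I-2: X^vX^v
V/II-2 ? ·: X^VY
V/III-1 un II-1×II-2: X^VX^v
⇒ V over [I-1,I-2,II-1,II-2,III-1]: 2 consistent

I-1 ∈ {X^VX^v, X^vX^v}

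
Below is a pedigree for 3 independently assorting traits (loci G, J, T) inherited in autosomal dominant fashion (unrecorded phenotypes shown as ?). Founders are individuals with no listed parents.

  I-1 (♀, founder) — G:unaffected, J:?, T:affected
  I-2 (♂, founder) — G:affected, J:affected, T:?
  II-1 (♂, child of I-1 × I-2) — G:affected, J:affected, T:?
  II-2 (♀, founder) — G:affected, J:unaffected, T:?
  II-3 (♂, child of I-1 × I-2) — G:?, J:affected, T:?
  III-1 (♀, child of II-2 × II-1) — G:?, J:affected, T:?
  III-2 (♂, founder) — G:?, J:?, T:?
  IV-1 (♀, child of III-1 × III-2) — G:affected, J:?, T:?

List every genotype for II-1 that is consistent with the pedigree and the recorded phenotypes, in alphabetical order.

II-1 ∈ {Gg JJ TT, Gg JJ Tt, Gg JJ tt, Gg Jj TT, Gg Jj Tt, Gg Jj tt}

G/I-1 un ·: gg
G/I-2 aff ·: Gg|GG
G/II-1 aff I-1×I-2: Gg
G/II-2 aff ·: Gg|GG
G/II-3 ? I-1×I-2: gg|Gg
G/III-1 ? II-2×II-1: gg|Gg|GG
G/III-2 ? ·: gg|Gg|GG
G/IV-1 aff III-1×III-2: Gg|GG
⇒ G over [I-1,I-2,II-1,II-2,II-3,III-1,III-2,IV-1]: 60 consistent
J/I-1 ? ·: jj|Jj|JJ
J/I-2 aff ·: Jj|JJ
J/II-1 aff I-1×I-2: Jj|JJ
J/II-2 un ·: jj
J/II-3 aff I-1×I-2: Jj|JJ
J/III-1 aff II-2×II-1: Jj
J/III-2 ? ·: jj|Jj|JJ
J/IV-1 ? III-1×III-2: jj|Jj|JJ
⇒ J over [I-1,I-2,II-1,II-2,II-3,III-1,III-2,IV-1]: 105 consistent
T/I-1 aff ·: Tt|TT
T/I-2 ? ·: tt|Tt|TT
T/II-1 ? I-1×I-2: tt|Tt|TT
T/II-2 ? ·: tt|Tt|TT
T/II-3 ? I-1×I-2: tt|Tt|TT
T/III-1 ? II-2×II-1: tt|Tt|TT
T/III-2 ? ·: tt|Tt|TT
T/IV-1 ? III-1×III-2: tt|Tt|TT
⇒ T over [I-1,I-2,II-1,II-2,II-3,III-1,III-2,IV-1]: 656 consistent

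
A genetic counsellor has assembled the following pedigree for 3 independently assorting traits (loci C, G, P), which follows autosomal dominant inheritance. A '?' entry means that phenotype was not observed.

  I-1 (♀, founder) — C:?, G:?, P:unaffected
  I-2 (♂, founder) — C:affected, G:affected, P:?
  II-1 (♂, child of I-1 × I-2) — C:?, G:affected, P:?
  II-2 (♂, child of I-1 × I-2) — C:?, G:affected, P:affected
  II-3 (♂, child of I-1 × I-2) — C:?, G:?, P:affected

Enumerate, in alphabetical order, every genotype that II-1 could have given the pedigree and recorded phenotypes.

C/I-1 ? ·: cc|Cc|CC
C/I-2 aff ·: Cc|CC
C/II-1 ? I-1×I-2: cc|Cc|CC
C/II-2 ? I-1×I-2: cc|Cc|CC
C/II-3 ? I-1×I-2: cc|Cc|CC
⇒ C over [I-1,I-2,II-1,II-2,II-3]: 53 consistent
G/I-1 ? ·: gg|Gg|GG
G/I-2 aff ·: Gg|GG
G/II-1 aff I-1×I-2: Gg|GG
G/II-2 aff I-1×I-2: Gg|GG
G/II-3 ? I-1×I-2: gg|Gg|GG
⇒ G over [I-1,I-2,II-1,II-2,II-3]: 32 consistent
P/I-1 un ·: pp
P/I-2 ? ·: Pp|PP
P/II-1 ? I-1×I-2: pp|Pp
P/II-2 aff I-1×I-2: Pp
P/II-3 aff I-1×I-2: Pp
⇒ P over [I-1,I-2,II-1,II-2,II-3]: 3 consistent

II-1 ∈ {CC GG Pp, CC GG pp, CC Gg Pp, CC Gg pp, Cc GG Pp, Cc GG pp, Cc Gg Pp, Cc Gg pp, cc GG Pp, cc GG pp, cc Gg Pp, cc Gg pp}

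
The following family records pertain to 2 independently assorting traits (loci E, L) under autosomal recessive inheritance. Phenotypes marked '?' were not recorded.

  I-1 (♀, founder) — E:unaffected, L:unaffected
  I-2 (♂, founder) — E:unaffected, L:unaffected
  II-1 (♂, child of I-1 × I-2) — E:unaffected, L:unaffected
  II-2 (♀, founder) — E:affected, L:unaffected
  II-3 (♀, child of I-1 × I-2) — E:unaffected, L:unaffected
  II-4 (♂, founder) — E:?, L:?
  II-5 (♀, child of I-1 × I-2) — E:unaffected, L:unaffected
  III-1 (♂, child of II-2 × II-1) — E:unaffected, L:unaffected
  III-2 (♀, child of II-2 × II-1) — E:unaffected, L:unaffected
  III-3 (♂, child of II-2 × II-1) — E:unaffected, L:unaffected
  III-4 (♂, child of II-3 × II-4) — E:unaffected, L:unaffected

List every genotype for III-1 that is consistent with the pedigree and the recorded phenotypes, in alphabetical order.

III-1 ∈ {Ee LL, Ee Ll}

E/I-1 un ·: EE|Ee
E/I-2 un ·: EE|Ee
E/II-1 un I-1×I-2: EE|Ee
E/II-2 aff ·: ee
E/II-3 un I-1×I-2: EE|Ee
E/II-4 ? ·: EE|Ee|ee
E/II-5 un I-1×I-2: EE|Ee
E/III-1 un II-2×II-1: Ee
E/III-2 un II-2×II-1: Ee
E/III-3 un II-2×II-1: Ee
E/III-4 un II-3×II-4: EE|Ee
⇒ E over [I-1,I-2,II-1,II-2,II-3,II-4,II-5,III-1,III-2,III-3,III-4]: 112 consistent
L/I-1 un ·: LL|Ll
L/I-2 un ·: LL|Ll
L/II-1 un I-1×I-2: LL|Ll
L/II-2 un ·: LL|Ll
L/II-3 un I-1×I-2: LL|Ll
L/II-4 ? ·: LL|Ll|ll
L/II-5 un I-1×I-2: LL|Ll
L/III-1 un II-2×II-1: LL|Ll
L/III-2 un II-2×II-1: LL|Ll
L/III-3 un II-2×II-1: LL|Ll
L/III-4 un II-3×II-4: LL|Ll
⇒ L over [I-1,I-2,II-1,II-2,II-3,II-4,II-5,III-1,III-2,III-3,III-4]: 1386 consistent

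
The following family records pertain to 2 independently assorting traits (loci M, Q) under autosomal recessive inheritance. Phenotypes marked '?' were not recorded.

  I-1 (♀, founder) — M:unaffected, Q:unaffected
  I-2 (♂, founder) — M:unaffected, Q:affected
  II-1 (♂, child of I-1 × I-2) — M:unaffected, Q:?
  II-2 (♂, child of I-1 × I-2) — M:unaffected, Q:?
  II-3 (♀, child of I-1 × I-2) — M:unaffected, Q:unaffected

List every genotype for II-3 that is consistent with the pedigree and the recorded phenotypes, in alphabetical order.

II-3 ∈ {MM Qq, Mm Qq}

M/I-1 un ·: MM|Mm
M/I-2 un ·: MM|Mm
M/II-1 un I-1×I-2: MM|Mm
M/II-2 un I-1×I-2: MM|Mm
M/II-3 un I-1×I-2: MM|Mm
⇒ M over [I-1,I-2,II-1,II-2,II-3]: 25 consistent
Q/I-1 un ·: QQ|Qq
Q/I-2 aff ·: qq
Q/II-1 ? I-1×I-2: Qq|qq
Q/II-2 ? I-1×I-2: Qq|qq
Q/II-3 un I-1×I-2: Qq
⇒ Q over [I-1,I-2,II-1,II-2,II-3]: 5 consistent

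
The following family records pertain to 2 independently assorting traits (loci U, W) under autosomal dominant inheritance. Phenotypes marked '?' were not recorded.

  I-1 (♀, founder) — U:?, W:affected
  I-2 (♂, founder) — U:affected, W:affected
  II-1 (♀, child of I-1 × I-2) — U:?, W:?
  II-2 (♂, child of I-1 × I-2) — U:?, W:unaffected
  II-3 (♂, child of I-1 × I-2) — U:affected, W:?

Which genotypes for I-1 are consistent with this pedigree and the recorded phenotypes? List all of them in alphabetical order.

I-1 ∈ {UU Ww, Uu Ww, uu Ww}

U/I-1 ? ·: uu|Uu|UU
U/I-2 aff ·: Uu|UU
U/II-1 ? I-1×I-2: uu|Uu|UU
U/II-2 ? I-1×I-2: uu|Uu|UU
U/II-3 aff I-1×I-2: Uu|UU
⇒ U over [I-1,I-2,II-1,II-2,II-3]: 40 consistent
W/I-1 aff ·: Ww
W/I-2 aff ·: Ww
W/II-1 ? I-1×I-2: ww|Ww|WW
W/II-2 un I-1×I-2: ww
W/II-3 ? I-1×I-2: ww|Ww|WW
⇒ W over [I-1,I-2,II-1,II-2,II-3]: 9 consistent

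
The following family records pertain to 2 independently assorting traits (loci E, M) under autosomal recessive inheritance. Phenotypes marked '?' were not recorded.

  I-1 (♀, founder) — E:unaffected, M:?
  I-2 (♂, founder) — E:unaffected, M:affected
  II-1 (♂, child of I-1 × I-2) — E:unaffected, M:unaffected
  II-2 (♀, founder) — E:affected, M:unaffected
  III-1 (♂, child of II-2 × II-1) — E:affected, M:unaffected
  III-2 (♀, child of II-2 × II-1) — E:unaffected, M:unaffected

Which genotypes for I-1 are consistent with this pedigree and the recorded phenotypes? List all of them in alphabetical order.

I-1 ∈ {EE MM, EE Mm, Ee MM, Ee Mm}

E/I-1 un ·: EE|Ee
E/I-2 un ·: EE|Ee
E/II-1 un I-1×I-2: Ee
E/II-2 aff ·: ee
E/III-1 aff II-2×II-1: ee
E/III-2 un II-2×II-1: Ee
⇒ E over [I-1,I-2,II-1,II-2,III-1,III-2]: 3 consistent
M/I-1 ? ·: MM|Mm
M/I-2 aff ·: mm
M/II-1 un I-1×I-2: Mm
M/II-2 un ·: MM|Mm
M/III-1 un II-2×II-1: MM|Mm
M/III-2 un II-2×II-1: MM|Mm
⇒ M over [I-1,I-2,II-1,II-2,III-1,III-2]: 16 consistent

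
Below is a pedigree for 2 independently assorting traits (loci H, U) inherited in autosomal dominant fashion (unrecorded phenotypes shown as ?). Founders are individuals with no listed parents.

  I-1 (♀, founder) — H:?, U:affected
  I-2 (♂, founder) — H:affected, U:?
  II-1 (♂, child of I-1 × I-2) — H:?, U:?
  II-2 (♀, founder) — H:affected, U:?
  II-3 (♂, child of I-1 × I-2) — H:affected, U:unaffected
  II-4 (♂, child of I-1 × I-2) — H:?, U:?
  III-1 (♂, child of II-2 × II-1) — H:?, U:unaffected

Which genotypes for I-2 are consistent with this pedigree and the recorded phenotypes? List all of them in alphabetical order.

I-2 ∈ {HH Uu, HH uu, Hh Uu, Hh uu}

H/I-1 ? ·: hh|Hh|HH
H/I-2 aff ·: Hh|HH
H/II-1 ? I-1×I-2: hh|Hh|HH
H/II-2 aff ·: Hh|HH
H/II-3 aff I-1×I-2: Hh|HH
H/II-4 ? I-1×I-2: hh|Hh|HH
H/III-1 ? II-2×II-1: hh|Hh|HH
⇒ H over [I-1,I-2,II-1,II-2,II-3,II-4,III-1]: 154 consistent
U/I-1 aff ·: Uu
U/I-2 ? ·: uu|Uu
U/II-1 ? I-1×I-2: uu|Uu
U/II-2 ? ·: uu|Uu
U/II-3 un I-1×I-2: uu
U/II-4 ? I-1×I-2: uu|Uu|UU
U/III-1 un II-2×II-1: uu
⇒ U over [I-1,I-2,II-1,II-2,II-3,II-4,III-1]: 20 consistent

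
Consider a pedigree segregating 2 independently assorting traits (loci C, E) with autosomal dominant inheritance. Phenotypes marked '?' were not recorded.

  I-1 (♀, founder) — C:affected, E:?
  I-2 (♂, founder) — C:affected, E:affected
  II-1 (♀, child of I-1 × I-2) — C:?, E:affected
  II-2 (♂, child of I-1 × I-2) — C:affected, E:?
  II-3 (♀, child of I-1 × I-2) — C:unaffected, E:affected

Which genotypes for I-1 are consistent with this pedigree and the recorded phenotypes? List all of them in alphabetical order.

I-1 ∈ {Cc EE, Cc Ee, Cc ee}

C/I-1 aff ·: Cc
C/I-2 aff ·: Cc
C/II-1 ? I-1×I-2: cc|Cc|CC
C/II-2 aff I-1×I-2: Cc|CC
C/II-3 un I-1×I-2: cc
⇒ C over [I-1,I-2,II-1,II-2,II-3]: 6 consistent
E/I-1 ? ·: ee|Ee|EE
E/I-2 aff ·: Ee|EE
E/II-1 aff I-1×I-2: Ee|EE
E/II-2 ? I-1×I-2: ee|Ee|EE
E/II-3 aff I-1×I-2: Ee|EE
⇒ E over [I-1,I-2,II-1,II-2,II-3]: 32 consistent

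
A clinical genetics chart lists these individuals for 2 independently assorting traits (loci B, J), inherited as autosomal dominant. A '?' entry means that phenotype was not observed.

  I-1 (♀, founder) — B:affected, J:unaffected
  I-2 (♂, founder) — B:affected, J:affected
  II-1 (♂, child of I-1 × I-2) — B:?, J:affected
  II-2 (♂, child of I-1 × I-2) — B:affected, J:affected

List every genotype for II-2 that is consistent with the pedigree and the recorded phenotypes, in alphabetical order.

II-2 ∈ {BB Jj, Bb Jj}

B/I-1 aff ·: Bb|BB
B/I-2 aff ·: Bb|BB
B/II-1 ? I-1×I-2: bb|Bb|BB
B/II-2 aff I-1×I-2: Bb|BB
⇒ B over [I-1,I-2,II-1,II-2]: 15 consistent
J/I-1 un ·: jj
J/I-2 aff ·: Jj|JJ
J/II-1 aff I-1×I-2: Jj
J/II-2 aff I-1×I-2: Jj
⇒ J over [I-1,I-2,II-1,II-2]: 2 consistent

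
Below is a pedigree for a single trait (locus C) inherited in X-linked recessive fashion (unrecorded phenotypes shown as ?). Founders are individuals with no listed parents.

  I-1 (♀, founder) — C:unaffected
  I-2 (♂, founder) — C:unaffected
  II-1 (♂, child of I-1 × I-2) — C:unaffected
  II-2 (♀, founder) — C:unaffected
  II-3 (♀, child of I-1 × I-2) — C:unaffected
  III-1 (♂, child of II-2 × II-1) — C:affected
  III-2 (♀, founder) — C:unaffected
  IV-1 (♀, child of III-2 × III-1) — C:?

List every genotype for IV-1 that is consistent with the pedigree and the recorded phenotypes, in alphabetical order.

C/I-1 un ·: X^CX^C|X^CX^c
C/I-2 un ·: X^CY
C/II-1 un I-1×I-2: X^CY
C/II-2 un ·: X^CX^c
C/II-3 un I-1×I-2: X^CX^C|X^CX^c
C/III-1 aff II-2×II-1: X^cY
C/III-2 un ·: X^CX^C|X^CX^c
C/IV-1 ? III-2×III-1: X^CX^c|X^cX^c
⇒ C over [I-1,I-2,II-1,II-2,II-3,III-1,III-2,IV-1]: 9 consistent

IV-1 ∈ {X^CX^c, X^cX^c}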